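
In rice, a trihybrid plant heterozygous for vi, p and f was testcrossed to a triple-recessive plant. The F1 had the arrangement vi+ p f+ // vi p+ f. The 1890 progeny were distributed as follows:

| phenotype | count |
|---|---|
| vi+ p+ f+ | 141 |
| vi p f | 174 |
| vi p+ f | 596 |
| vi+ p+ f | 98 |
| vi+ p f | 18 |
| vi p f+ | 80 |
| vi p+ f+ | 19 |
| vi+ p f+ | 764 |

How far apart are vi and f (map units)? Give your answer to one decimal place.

The two rarest classes, vi+ p f and vi p+ f+, are the double crossovers. Comparing them with the parentals, only the f allele has switched, so f is the middle locus and the order is vi – f – p.
Crossovers in the vi–f interval produce the single-crossover classes vi p f+ and vi+ p+ f (80 + 98 = 178) plus the double crossovers (37).
RF(vi–f) = (178 + 37) / 1890 = 215/1890 = 0.1138 → 11.4 map units.

11.4 map units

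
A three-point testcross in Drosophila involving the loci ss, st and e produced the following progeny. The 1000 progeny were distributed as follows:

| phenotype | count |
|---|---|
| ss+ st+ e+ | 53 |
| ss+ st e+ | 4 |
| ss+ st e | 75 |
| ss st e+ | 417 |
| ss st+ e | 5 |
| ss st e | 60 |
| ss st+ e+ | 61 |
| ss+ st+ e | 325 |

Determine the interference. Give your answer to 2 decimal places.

0.49

The two most frequent reciprocal classes, ss st e+ and ss+ st+ e, are the parental types, so the F1 was ss st e+ / ss+ st+ e.
The two rarest classes, ss+ st e+ and ss st+ e, are the double crossovers. Comparing them with the parentals, only the ss allele has switched, so ss is the middle locus and the order is st – ss – e.
st–ss: (136 + 9)/1000 = 0.1450; ss–e: (113 + 9)/1000 = 0.1220.
Expected DCO frequency = 0.1450 × 0.1220 ≈ 0.01769; observed = 9/1000 ≈ 0.00900.
Coefficient of coincidence = 0.00900/0.01769 ≈ 0.51; interference = 1 − 0.51 = 0.49.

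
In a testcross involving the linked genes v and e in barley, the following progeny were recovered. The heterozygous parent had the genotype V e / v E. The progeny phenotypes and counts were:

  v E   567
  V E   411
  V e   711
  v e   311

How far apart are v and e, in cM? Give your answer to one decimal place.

36.1 cM

The recombinant classes are V E and v e: 411 + 311 = 722.
Recombination frequency = 722/2000 = 0.3610 ≈ 36.1%, i.e. 36.1 cM.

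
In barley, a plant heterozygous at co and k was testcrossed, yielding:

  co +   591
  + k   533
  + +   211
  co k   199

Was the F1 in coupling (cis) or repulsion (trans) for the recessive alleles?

trans

The two most frequent classes are + k (533) and co + (591); these are the parental (non-recombinant) types.
So the F1 carried + k on one chromosome and co + on the other — the recessive alleles are on opposite chromosomes (trans / repulsion).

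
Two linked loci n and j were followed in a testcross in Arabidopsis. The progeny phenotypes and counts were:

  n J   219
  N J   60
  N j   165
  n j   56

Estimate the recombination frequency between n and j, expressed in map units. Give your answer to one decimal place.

23.2 map units

The two most frequent classes, N j (165) and n J (219), are the parental types, so the F1 was N j / n J.
The recombinant classes are N J and n j: 60 + 56 = 116.
Recombination frequency = 116/500 = 0.2320 ≈ 23.2%, i.e. 23.2 map units.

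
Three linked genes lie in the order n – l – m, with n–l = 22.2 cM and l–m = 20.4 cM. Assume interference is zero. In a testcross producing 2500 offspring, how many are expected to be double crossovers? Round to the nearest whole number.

113

Map distances give recombination frequencies of 0.222 and 0.204 for the two intervals.
With no interference, expected double-crossover frequency = 0.222 × 0.204 = 0.04529.
Expected number = 0.04529 × 2500 = 113.22 ≈ 113.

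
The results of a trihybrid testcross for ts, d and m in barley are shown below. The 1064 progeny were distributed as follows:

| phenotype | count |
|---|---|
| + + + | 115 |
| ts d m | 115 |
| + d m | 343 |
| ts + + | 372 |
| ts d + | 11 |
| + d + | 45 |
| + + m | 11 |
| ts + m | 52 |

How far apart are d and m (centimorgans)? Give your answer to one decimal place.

11.2 centimorgans

The two most frequent reciprocal classes, + d m and ts + +, are the parental types, so the F1 was + d m / ts + +.
The two rarest classes, + + m and ts d +, are the double crossovers. Comparing them with the parentals, only the d allele has switched, so d is the middle locus and the order is ts – d – m.
Crossovers in the d–m interval produce the single-crossover classes + d + and ts + m (45 + 52 = 97) plus the double crossovers (22).
RF(d–m) = (97 + 22) / 1064 = 119/1064 = 0.1118 → 11.2 centimorgans.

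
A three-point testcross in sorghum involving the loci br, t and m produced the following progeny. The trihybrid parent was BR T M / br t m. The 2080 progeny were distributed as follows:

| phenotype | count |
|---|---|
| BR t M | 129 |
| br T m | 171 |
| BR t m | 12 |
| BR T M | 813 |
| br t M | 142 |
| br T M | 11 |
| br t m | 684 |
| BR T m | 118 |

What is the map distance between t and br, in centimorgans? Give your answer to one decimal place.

The two rarest classes, br T M and BR t m, are the double crossovers. Comparing them with the parentals, only the br allele has switched, so br is the middle locus and the order is t – br – m.
Crossovers in the t–br interval produce the single-crossover classes BR t M and br T m (129 + 171 = 300) plus the double crossovers (23).
RF(t–br) = (300 + 23) / 2080 = 323/2080 = 0.1553 → 15.5 centimorgans.

15.5 centimorgans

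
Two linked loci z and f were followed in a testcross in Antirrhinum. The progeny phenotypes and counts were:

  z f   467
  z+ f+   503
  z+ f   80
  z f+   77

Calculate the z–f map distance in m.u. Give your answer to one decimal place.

13.9 m.u.

The two most frequent classes, z+ f+ (503) and z f (467), are the parental types, so the F1 was z+ f+ / z f.
The recombinant classes are z+ f and z f+: 80 + 77 = 157.
Recombination frequency = 157/1127 = 0.1393 ≈ 13.9%, i.e. 13.9 m.u.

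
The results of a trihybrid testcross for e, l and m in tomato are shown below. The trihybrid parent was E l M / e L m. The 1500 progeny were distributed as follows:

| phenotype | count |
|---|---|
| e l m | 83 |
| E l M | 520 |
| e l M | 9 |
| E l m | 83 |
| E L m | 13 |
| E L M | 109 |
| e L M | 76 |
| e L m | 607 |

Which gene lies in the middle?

The two rarest classes, e l M and E L m, are the double crossovers. Comparing them with the parentals, only the e allele has switched, so e is the middle locus and the order is m – e – l.

e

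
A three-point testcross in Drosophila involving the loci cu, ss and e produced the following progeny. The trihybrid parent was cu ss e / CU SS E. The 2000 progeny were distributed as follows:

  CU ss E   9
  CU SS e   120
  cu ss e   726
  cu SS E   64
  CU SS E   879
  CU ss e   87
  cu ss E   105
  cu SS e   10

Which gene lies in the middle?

ss

The two rarest classes, cu SS e and CU ss E, are the double crossovers. Comparing them with the parentals, only the ss allele has switched, so ss is the middle locus and the order is e – ss – cu.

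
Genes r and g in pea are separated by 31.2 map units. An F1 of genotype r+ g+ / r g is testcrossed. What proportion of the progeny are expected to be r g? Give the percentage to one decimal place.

A map distance of 31.2 map units corresponds to a recombination frequency of 0.312.
The F1 is r+ g+ / r g, so r g is a parental gamete class with expected frequency (1 − r)/2 = 0.688/2 = 0.3440.
That is 0.3440 = 34.4% of the progeny.

34.4%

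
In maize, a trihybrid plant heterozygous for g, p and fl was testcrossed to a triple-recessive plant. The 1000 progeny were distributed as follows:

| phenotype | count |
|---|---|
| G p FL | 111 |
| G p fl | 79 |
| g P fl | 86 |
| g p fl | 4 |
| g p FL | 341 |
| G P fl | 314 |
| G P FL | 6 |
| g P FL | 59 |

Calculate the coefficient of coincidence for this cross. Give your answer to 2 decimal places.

The two most frequent reciprocal classes, G P fl and g p FL, are the parental types, so the F1 was G P fl / g p FL.
The two rarest classes, G P FL and g p fl, are the double crossovers. Comparing them with the parentals, only the fl allele has switched, so fl is the middle locus and the order is g – fl – p.
g–fl: (197 + 10)/1000 = 0.2070; fl–p: (138 + 10)/1000 = 0.1480.
Expected DCO frequency = 0.2070 × 0.1480 ≈ 0.03064; observed = 10/1000 ≈ 0.01000.
Coefficient of coincidence = 0.01000/0.03064 ≈ 0.33.

0.33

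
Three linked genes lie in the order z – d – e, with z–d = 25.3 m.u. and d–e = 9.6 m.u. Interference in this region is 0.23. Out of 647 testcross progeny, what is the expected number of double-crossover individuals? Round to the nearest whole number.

12

Map distances give recombination frequencies of 0.253 and 0.096 for the two intervals.
With interference 0.23 (so coincidence = 0.77), expected double-crossover frequency = 0.253 × 0.096 × 0.77 = 0.01870.
Expected number = 0.01870 × 647 = 12.10 ≈ 12.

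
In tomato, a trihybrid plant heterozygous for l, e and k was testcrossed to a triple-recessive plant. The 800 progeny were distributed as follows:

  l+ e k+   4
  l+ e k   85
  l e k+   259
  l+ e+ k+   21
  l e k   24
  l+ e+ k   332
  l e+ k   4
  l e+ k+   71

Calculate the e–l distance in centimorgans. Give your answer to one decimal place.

The two most frequent reciprocal classes, l e k+ and l+ e+ k, are the parental types, so the F1 was l e k+ / l+ e+ k.
The two rarest classes, l+ e k+ and l e+ k, are the double crossovers. Comparing them with the parentals, only the l allele has switched, so l is the middle locus and the order is k – l – e.
Crossovers in the l–e interval produce the single-crossover classes l e+ k+ and l+ e k (71 + 85 = 156) plus the double crossovers (8).
RF(l–e) = (156 + 8) / 800 = 164/800 = 0.2050 → 20.5 centimorgans.

20.5 centimorgans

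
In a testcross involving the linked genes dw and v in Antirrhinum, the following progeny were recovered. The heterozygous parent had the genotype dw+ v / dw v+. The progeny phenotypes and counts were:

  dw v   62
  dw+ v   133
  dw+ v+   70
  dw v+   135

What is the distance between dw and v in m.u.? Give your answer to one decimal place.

33.0 m.u.

The recombinant classes are dw+ v+ and dw v: 70 + 62 = 132.
Recombination frequency = 132/400 = 0.3300 ≈ 33.0%, i.e. 33.0 m.u.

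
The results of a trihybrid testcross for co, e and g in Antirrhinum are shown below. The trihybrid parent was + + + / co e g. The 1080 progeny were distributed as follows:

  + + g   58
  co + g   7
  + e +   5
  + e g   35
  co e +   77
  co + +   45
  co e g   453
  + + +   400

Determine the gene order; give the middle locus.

The two rarest classes, + e + and co + g, are the double crossovers. Comparing them with the parentals, only the e allele has switched, so e is the middle locus and the order is g – e – co.

e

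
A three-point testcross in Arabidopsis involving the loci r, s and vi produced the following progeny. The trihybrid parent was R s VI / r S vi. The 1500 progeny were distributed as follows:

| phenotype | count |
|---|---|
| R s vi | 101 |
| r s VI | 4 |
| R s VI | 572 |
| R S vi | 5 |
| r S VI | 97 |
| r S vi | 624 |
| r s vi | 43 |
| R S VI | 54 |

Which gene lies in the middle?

r

The two rarest classes, r s VI and R S vi, are the double crossovers. Comparing them with the parentals, only the r allele has switched, so r is the middle locus and the order is vi – r – s.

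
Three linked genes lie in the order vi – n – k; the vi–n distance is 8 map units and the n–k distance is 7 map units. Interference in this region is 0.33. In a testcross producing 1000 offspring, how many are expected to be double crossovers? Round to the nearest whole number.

Map distances give recombination frequencies of 0.080 and 0.070 for the two intervals.
With interference 0.33 (so coincidence = 0.67), expected double-crossover frequency = 0.080 × 0.070 × 0.67 = 0.00375.
Expected number = 0.00375 × 1000 = 3.75 ≈ 4.

4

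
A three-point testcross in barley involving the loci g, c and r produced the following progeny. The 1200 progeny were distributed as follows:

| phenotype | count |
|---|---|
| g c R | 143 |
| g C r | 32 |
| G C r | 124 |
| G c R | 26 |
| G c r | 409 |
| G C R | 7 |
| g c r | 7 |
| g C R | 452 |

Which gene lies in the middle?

g

The two most frequent reciprocal classes, G c r and g C R, are the parental types, so the F1 was G c r / g C R.
The two rarest classes, g c r and G C R, are the double crossovers. Comparing them with the parentals, only the g allele has switched, so g is the middle locus and the order is c – g – r.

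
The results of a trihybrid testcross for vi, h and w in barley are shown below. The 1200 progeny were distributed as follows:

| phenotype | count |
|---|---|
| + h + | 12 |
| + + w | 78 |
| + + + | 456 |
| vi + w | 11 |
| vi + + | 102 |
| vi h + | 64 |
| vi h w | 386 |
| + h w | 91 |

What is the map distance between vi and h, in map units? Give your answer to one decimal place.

The two most frequent reciprocal classes, + + + and vi h w, are the parental types, so the F1 was + + + / vi h w.
The two rarest classes, + h + and vi + w, are the double crossovers. Comparing them with the parentals, only the h allele has switched, so h is the middle locus and the order is vi – h – w.
Crossovers in the vi–h interval produce the single-crossover classes vi + + and + h w (102 + 91 = 193) plus the double crossovers (23).
RF(vi–h) = (193 + 23) / 1200 = 216/1200 = 0.1800 → 18.0 map units.

18.0 map units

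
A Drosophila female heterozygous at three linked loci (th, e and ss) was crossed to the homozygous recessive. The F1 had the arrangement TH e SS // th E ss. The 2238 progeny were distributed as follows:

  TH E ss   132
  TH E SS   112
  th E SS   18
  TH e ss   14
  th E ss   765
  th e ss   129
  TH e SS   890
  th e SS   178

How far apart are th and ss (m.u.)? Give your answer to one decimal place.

15.3 m.u.

The two rarest classes, TH e ss and th E SS, are the double crossovers. Comparing them with the parentals, only the ss allele has switched, so ss is the middle locus and the order is e – ss – th.
Crossovers in the ss–th interval produce the single-crossover classes th e SS and TH E ss (178 + 132 = 310) plus the double crossovers (32).
RF(ss–th) = (310 + 32) / 2238 = 342/2238 = 0.1528 → 15.3 m.u.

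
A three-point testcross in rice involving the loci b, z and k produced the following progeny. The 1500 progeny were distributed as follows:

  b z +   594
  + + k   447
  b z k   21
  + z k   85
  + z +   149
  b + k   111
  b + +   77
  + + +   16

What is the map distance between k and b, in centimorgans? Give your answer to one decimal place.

The two most frequent reciprocal classes, b z + and + + k, are the parental types, so the F1 was b z + / + + k.
The two rarest classes, b z k and + + +, are the double crossovers. Comparing them with the parentals, only the k allele has switched, so k is the middle locus and the order is b – k – z.
Crossovers in the b–k interval produce the single-crossover classes + z + and b + k (149 + 111 = 260) plus the double crossovers (37).
RF(b–k) = (260 + 37) / 1500 = 297/1500 = 0.1980 → 19.8 centimorgans.

19.8 centimorgans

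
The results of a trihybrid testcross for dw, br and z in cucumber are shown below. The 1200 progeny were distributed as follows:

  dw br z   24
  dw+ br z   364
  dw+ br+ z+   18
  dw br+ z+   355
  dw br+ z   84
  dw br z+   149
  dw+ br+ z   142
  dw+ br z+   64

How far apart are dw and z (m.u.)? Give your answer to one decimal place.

The two most frequent reciprocal classes, dw+ br z and dw br+ z+, are the parental types, so the F1 was dw+ br z / dw br+ z+.
The two rarest classes, dw br z and dw+ br+ z+, are the double crossovers. Comparing them with the parentals, only the dw allele has switched, so dw is the middle locus and the order is z – dw – br.
Crossovers in the z–dw interval produce the single-crossover classes dw+ br z+ and dw br+ z (64 + 84 = 148) plus the double crossovers (42).
RF(z–dw) = (148 + 42) / 1200 = 190/1200 = 0.1583 → 15.8 m.u.

15.8 m.u.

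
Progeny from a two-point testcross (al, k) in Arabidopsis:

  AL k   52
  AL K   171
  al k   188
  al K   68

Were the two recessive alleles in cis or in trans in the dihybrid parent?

cis

The two most frequent classes are AL K (171) and al k (188); these are the parental (non-recombinant) types.
So the F1 carried AL K on one chromosome and al k on the other — the recessive alleles are on the same chromosome (cis / coupling).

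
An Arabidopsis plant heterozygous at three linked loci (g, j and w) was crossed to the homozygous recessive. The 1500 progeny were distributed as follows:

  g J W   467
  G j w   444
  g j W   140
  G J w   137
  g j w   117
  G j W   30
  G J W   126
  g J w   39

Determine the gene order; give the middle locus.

The two most frequent reciprocal classes, G j w and g J W, are the parental types, so the F1 was G j w / g J W.
The two rarest classes, G j W and g J w, are the double crossovers. Comparing them with the parentals, only the w allele has switched, so w is the middle locus and the order is g – w – j.

w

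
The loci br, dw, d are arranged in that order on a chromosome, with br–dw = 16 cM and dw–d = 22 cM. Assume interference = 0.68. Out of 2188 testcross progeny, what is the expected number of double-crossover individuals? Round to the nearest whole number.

25

Map distances give recombination frequencies of 0.160 and 0.220 for the two intervals.
With interference 0.68 (so coincidence = 0.32), expected double-crossover frequency = 0.160 × 0.220 × 0.32 = 0.01126.
Expected number = 0.01126 × 2188 = 24.65 ≈ 25.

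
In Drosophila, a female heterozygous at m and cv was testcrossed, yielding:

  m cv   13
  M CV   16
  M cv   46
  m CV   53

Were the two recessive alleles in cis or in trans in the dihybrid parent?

The two most frequent classes are M cv (46) and m CV (53); these are the parental (non-recombinant) types.
So the F1 carried M cv on one chromosome and m CV on the other — the recessive alleles are on opposite chromosomes (trans / repulsion).

trans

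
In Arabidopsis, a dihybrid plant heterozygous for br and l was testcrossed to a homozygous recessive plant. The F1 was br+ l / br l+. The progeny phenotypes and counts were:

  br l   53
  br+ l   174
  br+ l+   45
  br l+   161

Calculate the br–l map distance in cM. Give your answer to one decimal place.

22.6 cM

The recombinant classes are br+ l+ and br l: 45 + 53 = 98.
Recombination frequency = 98/433 = 0.2263 ≈ 22.6%, i.e. 22.6 cM.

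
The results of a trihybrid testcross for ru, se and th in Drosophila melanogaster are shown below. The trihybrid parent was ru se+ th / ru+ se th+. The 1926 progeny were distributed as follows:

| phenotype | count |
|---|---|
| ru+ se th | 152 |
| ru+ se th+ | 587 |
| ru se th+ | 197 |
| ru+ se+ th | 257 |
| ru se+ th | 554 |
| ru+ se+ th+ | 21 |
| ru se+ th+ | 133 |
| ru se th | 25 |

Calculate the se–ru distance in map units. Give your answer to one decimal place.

26.0 map units

The two rarest classes, ru se th and ru+ se+ th+, are the double crossovers. Comparing them with the parentals, only the se allele has switched, so se is the middle locus and the order is th – se – ru.
Crossovers in the se–ru interval produce the single-crossover classes ru+ se+ th and ru se th+ (257 + 197 = 454) plus the double crossovers (46).
RF(se–ru) = (454 + 46) / 1926 = 500/1926 = 0.2596 → 26.0 map units.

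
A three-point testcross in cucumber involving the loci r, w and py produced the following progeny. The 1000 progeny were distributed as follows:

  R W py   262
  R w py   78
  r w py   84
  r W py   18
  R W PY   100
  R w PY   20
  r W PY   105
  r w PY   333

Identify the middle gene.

r

The two most frequent reciprocal classes, r w PY and R W py, are the parental types, so the F1 was r w PY / R W py.
The two rarest classes, R w PY and r W py, are the double crossovers. Comparing them with the parentals, only the r allele has switched, so r is the middle locus and the order is w – r – py.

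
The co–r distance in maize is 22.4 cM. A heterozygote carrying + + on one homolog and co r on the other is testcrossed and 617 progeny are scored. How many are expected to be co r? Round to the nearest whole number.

239

A map distance of 22.4 cM corresponds to a recombination frequency of 0.224.
The F1 is + + / co r, so co r is a parental gamete class with expected frequency (1 − r)/2 = 0.776/2 = 0.3880.
Expected number = 0.3880 × 617 = 239.40 ≈ 239.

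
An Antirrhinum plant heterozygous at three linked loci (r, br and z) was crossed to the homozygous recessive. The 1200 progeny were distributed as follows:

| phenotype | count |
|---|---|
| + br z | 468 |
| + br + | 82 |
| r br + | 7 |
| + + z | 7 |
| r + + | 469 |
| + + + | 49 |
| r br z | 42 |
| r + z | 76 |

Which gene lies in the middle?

The two most frequent reciprocal classes, + br z and r + +, are the parental types, so the F1 was + br z / r + +.
The two rarest classes, + + z and r br +, are the double crossovers. Comparing them with the parentals, only the br allele has switched, so br is the middle locus and the order is z – br – r.

br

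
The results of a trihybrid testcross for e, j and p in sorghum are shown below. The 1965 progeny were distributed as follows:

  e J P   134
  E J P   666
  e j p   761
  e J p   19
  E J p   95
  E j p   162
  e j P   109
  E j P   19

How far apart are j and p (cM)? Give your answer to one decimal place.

The two most frequent reciprocal classes, e j p and E J P, are the parental types, so the F1 was e j p / E J P.
The two rarest classes, e J p and E j P, are the double crossovers. Comparing them with the parentals, only the j allele has switched, so j is the middle locus and the order is e – j – p.
Crossovers in the j–p interval produce the single-crossover classes e j P and E J p (109 + 95 = 204) plus the double crossovers (38).
RF(j–p) = (204 + 38) / 1965 = 242/1965 = 0.1232 → 12.3 cM.

12.3 cM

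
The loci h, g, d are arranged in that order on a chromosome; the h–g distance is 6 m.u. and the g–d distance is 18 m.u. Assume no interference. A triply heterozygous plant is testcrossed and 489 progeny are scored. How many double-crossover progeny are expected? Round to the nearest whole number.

Map distances give recombination frequencies of 0.060 and 0.180 for the two intervals.
With no interference, expected double-crossover frequency = 0.060 × 0.180 = 0.01080.
Expected number = 0.01080 × 489 = 5.28 ≈ 5.

5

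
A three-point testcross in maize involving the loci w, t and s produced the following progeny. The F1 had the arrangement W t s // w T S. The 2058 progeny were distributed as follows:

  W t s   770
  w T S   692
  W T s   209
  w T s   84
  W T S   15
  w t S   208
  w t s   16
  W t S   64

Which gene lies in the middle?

The two rarest classes, w t s and W T S, are the double crossovers. Comparing them with the parentals, only the w allele has switched, so w is the middle locus and the order is s – w – t.

w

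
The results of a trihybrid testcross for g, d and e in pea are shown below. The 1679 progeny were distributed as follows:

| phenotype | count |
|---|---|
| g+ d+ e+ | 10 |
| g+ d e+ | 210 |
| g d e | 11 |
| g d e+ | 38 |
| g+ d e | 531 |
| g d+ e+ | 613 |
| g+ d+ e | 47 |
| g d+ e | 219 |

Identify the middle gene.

g

The two most frequent reciprocal classes, g d+ e+ and g+ d e, are the parental types, so the F1 was g d+ e+ / g+ d e.
The two rarest classes, g+ d+ e+ and g d e, are the double crossovers. Comparing them with the parentals, only the g allele has switched, so g is the middle locus and the order is e – g – d.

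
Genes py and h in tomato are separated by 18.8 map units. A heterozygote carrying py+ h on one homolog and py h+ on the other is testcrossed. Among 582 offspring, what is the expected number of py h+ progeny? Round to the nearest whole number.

A map distance of 18.8 map units corresponds to a recombination frequency of 0.188.
The F1 is py+ h / py h+, so py h+ is a parental gamete class with expected frequency (1 − r)/2 = 0.812/2 = 0.4060.
Expected number = 0.4060 × 582 = 236.29 ≈ 236.

236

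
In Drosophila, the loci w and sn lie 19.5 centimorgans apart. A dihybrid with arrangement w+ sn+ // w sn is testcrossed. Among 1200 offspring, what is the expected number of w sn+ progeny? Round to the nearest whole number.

A map distance of 19.5 centimorgans corresponds to a recombination frequency of 0.195.
The F1 is w+ sn+ / w sn, so w sn+ is a recombinant gamete class with expected frequency r/2 = 0.195/2 = 0.0975.
Expected number = 0.0975 × 1200 = 117.00 ≈ 117.

117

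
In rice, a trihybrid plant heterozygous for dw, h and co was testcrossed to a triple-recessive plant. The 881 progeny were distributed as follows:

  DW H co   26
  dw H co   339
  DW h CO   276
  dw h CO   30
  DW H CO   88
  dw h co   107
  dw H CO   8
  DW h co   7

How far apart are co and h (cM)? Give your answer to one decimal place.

23.8 cM

The two most frequent reciprocal classes, dw H co and DW h CO, are the parental types, so the F1 was dw H co / DW h CO.
The two rarest classes, dw H CO and DW h co, are the double crossovers. Comparing them with the parentals, only the co allele has switched, so co is the middle locus and the order is dw – co – h.
Crossovers in the co–h interval produce the single-crossover classes dw h co and DW H CO (107 + 88 = 195) plus the double crossovers (15).
RF(co–h) = (195 + 15) / 881 = 210/881 = 0.2384 → 23.8 cM.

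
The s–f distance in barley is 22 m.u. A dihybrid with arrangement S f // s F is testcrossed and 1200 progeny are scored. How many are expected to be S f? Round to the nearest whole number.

A map distance of 22 m.u. corresponds to a recombination frequency of 0.220.
The F1 is S f / s F, so S f is a parental gamete class with expected frequency (1 − r)/2 = 0.780/2 = 0.3900.
Expected number = 0.3900 × 1200 = 468.00 ≈ 468.

468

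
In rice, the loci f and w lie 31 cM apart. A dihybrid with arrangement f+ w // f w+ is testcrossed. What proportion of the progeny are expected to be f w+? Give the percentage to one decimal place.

A map distance of 31 cM corresponds to a recombination frequency of 0.310.
The F1 is f+ w / f w+, so f w+ is a parental gamete class with expected frequency (1 − r)/2 = 0.690/2 = 0.3450.
That is 0.3450 = 34.5% of the progeny.

34.5%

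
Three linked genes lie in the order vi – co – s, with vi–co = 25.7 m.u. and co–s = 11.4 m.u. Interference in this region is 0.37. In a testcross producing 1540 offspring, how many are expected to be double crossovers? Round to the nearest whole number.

Map distances give recombination frequencies of 0.257 and 0.114 for the two intervals.
With interference 0.37 (so coincidence = 0.63), expected double-crossover frequency = 0.257 × 0.114 × 0.63 = 0.01846.
Expected number = 0.01846 × 1540 = 28.42 ≈ 28.

28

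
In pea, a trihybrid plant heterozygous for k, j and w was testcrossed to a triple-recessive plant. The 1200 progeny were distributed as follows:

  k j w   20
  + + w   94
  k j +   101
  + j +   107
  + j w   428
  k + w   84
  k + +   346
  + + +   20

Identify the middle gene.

k

The two most frequent reciprocal classes, + j w and k + +, are the parental types, so the F1 was + j w / k + +.
The two rarest classes, k j w and + + +, are the double crossovers. Comparing them with the parentals, only the k allele has switched, so k is the middle locus and the order is w – k – j.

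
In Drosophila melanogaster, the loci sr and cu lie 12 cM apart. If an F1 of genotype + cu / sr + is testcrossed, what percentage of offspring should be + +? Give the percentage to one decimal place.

A map distance of 12 cM corresponds to a recombination frequency of 0.120.
The F1 is + cu / sr +, so + + is a recombinant gamete class with expected frequency r/2 = 0.120/2 = 0.0600.
That is 0.0600 = 6.0% of the progeny.

6.0%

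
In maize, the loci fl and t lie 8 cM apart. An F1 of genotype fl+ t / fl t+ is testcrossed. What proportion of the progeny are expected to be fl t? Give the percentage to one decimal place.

A map distance of 8 cM corresponds to a recombination frequency of 0.080.
The F1 is fl+ t / fl t+, so fl t is a recombinant gamete class with expected frequency r/2 = 0.080/2 = 0.0400.
That is 0.0400 = 4.0% of the progeny.

4.0%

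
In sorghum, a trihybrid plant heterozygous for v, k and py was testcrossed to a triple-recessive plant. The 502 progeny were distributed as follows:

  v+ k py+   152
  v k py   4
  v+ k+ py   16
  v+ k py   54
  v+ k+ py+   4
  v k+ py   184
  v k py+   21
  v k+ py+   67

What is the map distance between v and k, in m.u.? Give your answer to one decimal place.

The two most frequent reciprocal classes, v k+ py and v+ k py+, are the parental types, so the F1 was v k+ py / v+ k py+.
The two rarest classes, v k py and v+ k+ py+, are the double crossovers. Comparing them with the parentals, only the k allele has switched, so k is the middle locus and the order is v – k – py.
Crossovers in the v–k interval produce the single-crossover classes v+ k+ py and v k py+ (16 + 21 = 37) plus the double crossovers (8).
RF(v–k) = (37 + 8) / 502 = 45/502 = 0.0896 → 9.0 m.u.

9.0 m.u.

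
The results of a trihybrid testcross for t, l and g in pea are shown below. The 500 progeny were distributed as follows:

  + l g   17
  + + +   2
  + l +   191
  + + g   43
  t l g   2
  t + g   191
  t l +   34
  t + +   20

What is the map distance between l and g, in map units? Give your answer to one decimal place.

8.2 map units

The two most frequent reciprocal classes, t + g and + l +, are the parental types, so the F1 was t + g / + l +.
The two rarest classes, t l g and + + +, are the double crossovers. Comparing them with the parentals, only the l allele has switched, so l is the middle locus and the order is g – l – t.
Crossovers in the g–l interval produce the single-crossover classes t + + and + l g (20 + 17 = 37) plus the double crossovers (4).
RF(g–l) = (37 + 4) / 500 = 41/500 = 0.0820 → 8.2 map units.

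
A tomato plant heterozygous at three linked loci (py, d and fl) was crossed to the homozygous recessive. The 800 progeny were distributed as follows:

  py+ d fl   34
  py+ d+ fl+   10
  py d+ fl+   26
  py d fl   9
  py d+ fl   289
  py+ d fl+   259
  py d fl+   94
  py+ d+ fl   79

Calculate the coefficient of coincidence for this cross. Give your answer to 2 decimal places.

1.00

The two most frequent reciprocal classes, py d+ fl and py+ d fl+, are the parental types, so the F1 was py d+ fl / py+ d fl+.
The two rarest classes, py d fl and py+ d+ fl+, are the double crossovers. Comparing them with the parentals, only the d allele has switched, so d is the middle locus and the order is fl – d – py.
fl–d: (60 + 19)/800 = 0.0988; d–py: (173 + 19)/800 = 0.2400.
Expected DCO frequency = 0.0988 × 0.2400 ≈ 0.02371; observed = 19/800 ≈ 0.02375.
Coefficient of coincidence = 0.02375/0.02371 ≈ 1.00.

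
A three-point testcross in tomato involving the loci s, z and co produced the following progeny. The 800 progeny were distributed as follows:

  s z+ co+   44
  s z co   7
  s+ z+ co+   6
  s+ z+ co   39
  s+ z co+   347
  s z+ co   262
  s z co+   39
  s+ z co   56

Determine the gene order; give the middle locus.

The two most frequent reciprocal classes, s+ z co+ and s z+ co, are the parental types, so the F1 was s+ z co+ / s z+ co.
The two rarest classes, s+ z+ co+ and s z co, are the double crossovers. Comparing them with the parentals, only the z allele has switched, so z is the middle locus and the order is s – z – co.

z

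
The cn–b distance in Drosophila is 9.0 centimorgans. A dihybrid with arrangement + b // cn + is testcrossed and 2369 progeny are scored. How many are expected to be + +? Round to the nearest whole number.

107

A map distance of 9.0 centimorgans corresponds to a recombination frequency of 0.090.
The F1 is + b / cn +, so + + is a recombinant gamete class with expected frequency r/2 = 0.090/2 = 0.0450.
Expected number = 0.0450 × 2369 = 106.60 ≈ 107.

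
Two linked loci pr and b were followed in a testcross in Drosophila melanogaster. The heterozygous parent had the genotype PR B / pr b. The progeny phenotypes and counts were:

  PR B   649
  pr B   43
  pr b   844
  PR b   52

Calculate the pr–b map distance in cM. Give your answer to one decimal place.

The recombinant classes are PR b and pr B: 52 + 43 = 95.
Recombination frequency = 95/1588 = 0.0598 ≈ 6.0%, i.e. 6.0 cM.

6.0 cM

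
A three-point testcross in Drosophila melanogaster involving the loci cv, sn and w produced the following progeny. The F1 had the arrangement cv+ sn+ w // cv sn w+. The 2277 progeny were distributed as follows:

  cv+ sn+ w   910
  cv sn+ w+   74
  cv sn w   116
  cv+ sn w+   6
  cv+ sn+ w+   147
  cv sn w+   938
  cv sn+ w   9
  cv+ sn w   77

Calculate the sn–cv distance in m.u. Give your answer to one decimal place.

7.3 m.u.

The two rarest classes, cv sn+ w and cv+ sn w+, are the double crossovers. Comparing them with the parentals, only the cv allele has switched, so cv is the middle locus and the order is w – cv – sn.
Crossovers in the cv–sn interval produce the single-crossover classes cv+ sn w and cv sn+ w+ (77 + 74 = 151) plus the double crossovers (15).
RF(cv–sn) = (151 + 15) / 2277 = 166/2277 = 0.0729 → 7.3 m.u.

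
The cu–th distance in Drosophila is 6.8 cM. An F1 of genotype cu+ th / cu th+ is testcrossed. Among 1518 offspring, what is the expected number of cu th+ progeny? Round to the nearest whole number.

A map distance of 6.8 cM corresponds to a recombination frequency of 0.068.
The F1 is cu+ th / cu th+, so cu th+ is a parental gamete class with expected frequency (1 − r)/2 = 0.932/2 = 0.4660.
Expected number = 0.4660 × 1518 = 707.39 ≈ 707.

707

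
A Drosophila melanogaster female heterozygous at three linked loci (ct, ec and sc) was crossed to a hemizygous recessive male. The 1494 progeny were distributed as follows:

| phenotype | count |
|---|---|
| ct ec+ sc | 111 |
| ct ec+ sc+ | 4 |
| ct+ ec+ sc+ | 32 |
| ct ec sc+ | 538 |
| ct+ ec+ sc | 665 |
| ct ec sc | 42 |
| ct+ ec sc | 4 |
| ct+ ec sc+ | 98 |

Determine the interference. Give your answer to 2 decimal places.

0.33

The two most frequent reciprocal classes, ct ec sc+ and ct+ ec+ sc, are the parental types, so the F1 was ct ec sc+ / ct+ ec+ sc.
The two rarest classes, ct ec+ sc+ and ct+ ec sc, are the double crossovers. Comparing them with the parentals, only the ec allele has switched, so ec is the middle locus and the order is ct – ec – sc.
ct–ec: (209 + 8)/1494 = 0.1452; ec–sc: (74 + 8)/1494 = 0.0549.
Expected DCO frequency = 0.1452 × 0.0549 ≈ 0.00797; observed = 8/1494 ≈ 0.00535.
Coefficient of coincidence = 0.00535/0.00797 ≈ 0.67; interference = 1 − 0.67 = 0.33.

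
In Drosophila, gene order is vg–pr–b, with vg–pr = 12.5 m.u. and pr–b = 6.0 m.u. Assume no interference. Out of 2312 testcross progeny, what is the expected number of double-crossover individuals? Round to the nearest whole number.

17

Map distances give recombination frequencies of 0.125 and 0.060 for the two intervals.
With no interference, expected double-crossover frequency = 0.125 × 0.060 = 0.00750.
Expected number = 0.00750 × 2312 = 17.34 ≈ 17.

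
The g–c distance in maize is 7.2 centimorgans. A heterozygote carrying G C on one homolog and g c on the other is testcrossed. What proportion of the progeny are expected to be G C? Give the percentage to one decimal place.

A map distance of 7.2 centimorgans corresponds to a recombination frequency of 0.072.
The F1 is G C / g c, so G C is a parental gamete class with expected frequency (1 − r)/2 = 0.928/2 = 0.4640.
That is 0.4640 = 46.4% of the progeny.

46.4%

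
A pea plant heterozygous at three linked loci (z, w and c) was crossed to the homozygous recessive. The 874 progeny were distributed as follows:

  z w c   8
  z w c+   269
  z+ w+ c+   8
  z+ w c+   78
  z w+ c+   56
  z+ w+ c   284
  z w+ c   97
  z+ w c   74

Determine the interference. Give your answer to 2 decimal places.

0.50

The two most frequent reciprocal classes, z+ w+ c and z w c+, are the parental types, so the F1 was z+ w+ c / z w c+.
The two rarest classes, z+ w+ c+ and z w c, are the double crossovers. Comparing them with the parentals, only the c allele has switched, so c is the middle locus and the order is w – c – z.
w–c: (130 + 16)/874 = 0.1670; c–z: (175 + 16)/874 = 0.2185.
Expected DCO frequency = 0.1670 × 0.2185 ≈ 0.03649; observed = 16/874 ≈ 0.01831.
Coefficient of coincidence = 0.01831/0.03649 ≈ 0.50; interference = 1 − 0.50 = 0.50.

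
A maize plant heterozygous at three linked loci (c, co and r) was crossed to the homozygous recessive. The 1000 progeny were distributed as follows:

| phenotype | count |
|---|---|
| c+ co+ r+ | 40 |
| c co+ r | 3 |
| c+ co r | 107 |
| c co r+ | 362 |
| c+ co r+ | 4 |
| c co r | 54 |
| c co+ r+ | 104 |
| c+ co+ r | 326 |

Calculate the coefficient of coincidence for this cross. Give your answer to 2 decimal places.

The two most frequent reciprocal classes, c co r+ and c+ co+ r, are the parental types, so the F1 was c co r+ / c+ co+ r.
The two rarest classes, c+ co r+ and c co+ r, are the double crossovers. Comparing them with the parentals, only the c allele has switched, so c is the middle locus and the order is r – c – co.
r–c: (94 + 7)/1000 = 0.1010; c–co: (211 + 7)/1000 = 0.2180.
Expected DCO frequency = 0.1010 × 0.2180 ≈ 0.02202; observed = 7/1000 ≈ 0.00700.
Coefficient of coincidence = 0.00700/0.02202 ≈ 0.32.

0.32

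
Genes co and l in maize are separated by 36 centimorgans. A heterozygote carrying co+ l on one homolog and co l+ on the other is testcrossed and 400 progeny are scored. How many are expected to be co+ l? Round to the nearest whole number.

128

A map distance of 36 centimorgans corresponds to a recombination frequency of 0.360.
The F1 is co+ l / co l+, so co+ l is a parental gamete class with expected frequency (1 − r)/2 = 0.640/2 = 0.3200.
Expected number = 0.3200 × 400 = 128.00 ≈ 128.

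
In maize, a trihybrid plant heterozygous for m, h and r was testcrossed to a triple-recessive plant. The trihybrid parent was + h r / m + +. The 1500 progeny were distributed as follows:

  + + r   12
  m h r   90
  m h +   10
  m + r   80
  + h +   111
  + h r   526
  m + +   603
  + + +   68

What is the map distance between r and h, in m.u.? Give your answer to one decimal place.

The two rarest classes, + + r and m h +, are the double crossovers. Comparing them with the parentals, only the h allele has switched, so h is the middle locus and the order is r – h – m.
Crossovers in the r–h interval produce the single-crossover classes + h + and m + r (111 + 80 = 191) plus the double crossovers (22).
RF(r–h) = (191 + 22) / 1500 = 213/1500 = 0.1420 → 14.2 m.u.

14.2 m.u.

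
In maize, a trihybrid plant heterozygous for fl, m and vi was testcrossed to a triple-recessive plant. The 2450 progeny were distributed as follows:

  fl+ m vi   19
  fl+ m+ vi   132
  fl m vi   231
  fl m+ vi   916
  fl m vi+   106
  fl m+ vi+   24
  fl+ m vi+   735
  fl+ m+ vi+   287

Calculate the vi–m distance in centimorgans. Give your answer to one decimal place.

The two most frequent reciprocal classes, fl m+ vi and fl+ m vi+, are the parental types, so the F1 was fl m+ vi / fl+ m vi+.
The two rarest classes, fl m+ vi+ and fl+ m vi, are the double crossovers. Comparing them with the parentals, only the vi allele has switched, so vi is the middle locus and the order is fl – vi – m.
Crossovers in the vi–m interval produce the single-crossover classes fl m vi and fl+ m+ vi+ (231 + 287 = 518) plus the double crossovers (43).
RF(vi–m) = (518 + 43) / 2450 = 561/2450 = 0.2290 → 22.9 centimorgans.

22.9 centimorgans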